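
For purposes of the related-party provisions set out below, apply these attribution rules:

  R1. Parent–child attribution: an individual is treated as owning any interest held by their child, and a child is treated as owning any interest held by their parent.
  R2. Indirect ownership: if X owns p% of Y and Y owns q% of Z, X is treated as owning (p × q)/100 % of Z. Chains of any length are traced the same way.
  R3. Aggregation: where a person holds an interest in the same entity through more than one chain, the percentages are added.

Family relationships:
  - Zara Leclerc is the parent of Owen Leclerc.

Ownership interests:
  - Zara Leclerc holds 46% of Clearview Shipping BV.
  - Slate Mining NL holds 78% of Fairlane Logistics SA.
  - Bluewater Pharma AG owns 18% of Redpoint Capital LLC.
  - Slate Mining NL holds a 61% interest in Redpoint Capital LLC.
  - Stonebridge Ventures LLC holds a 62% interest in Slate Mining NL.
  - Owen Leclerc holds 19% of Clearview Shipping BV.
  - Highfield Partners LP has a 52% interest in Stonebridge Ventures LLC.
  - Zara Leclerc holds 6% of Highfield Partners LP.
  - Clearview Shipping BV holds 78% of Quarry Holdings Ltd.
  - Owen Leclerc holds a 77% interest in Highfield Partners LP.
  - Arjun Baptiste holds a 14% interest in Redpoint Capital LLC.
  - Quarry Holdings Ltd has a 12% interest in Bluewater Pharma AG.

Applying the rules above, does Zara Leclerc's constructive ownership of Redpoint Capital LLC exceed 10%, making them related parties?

Yes

By parent–child attribution (R1), Zara Leclerc is treated as also owning Owen Leclerc's interest in Highfield Partners LP, giving 6% + 77% = 83%.
By parent–child attribution (R1), Zara Leclerc is treated as also owning Owen Leclerc's interest in Clearview Shipping BV, giving 46% + 19% = 65%.
Chain via Highfield Partners LP → Stonebridge Ventures LLC → Slate Mining NL (R2): 83% × 52% × 62% × 61% = 16.323112% of Redpoint Capital LLC.
Chain via Clearview Shipping BV → Quarry Holdings Ltd → Bluewater Pharma AG (R2): 65% × 78% × 12% × 18% = 1.09512% of Redpoint Capital LLC.
Aggregating (R3): 16.323112% + 1.09512% = 17.418232%.
17.418232% exceeds the 10% threshold, so Zara is a related party to Redpoint Capital LLC.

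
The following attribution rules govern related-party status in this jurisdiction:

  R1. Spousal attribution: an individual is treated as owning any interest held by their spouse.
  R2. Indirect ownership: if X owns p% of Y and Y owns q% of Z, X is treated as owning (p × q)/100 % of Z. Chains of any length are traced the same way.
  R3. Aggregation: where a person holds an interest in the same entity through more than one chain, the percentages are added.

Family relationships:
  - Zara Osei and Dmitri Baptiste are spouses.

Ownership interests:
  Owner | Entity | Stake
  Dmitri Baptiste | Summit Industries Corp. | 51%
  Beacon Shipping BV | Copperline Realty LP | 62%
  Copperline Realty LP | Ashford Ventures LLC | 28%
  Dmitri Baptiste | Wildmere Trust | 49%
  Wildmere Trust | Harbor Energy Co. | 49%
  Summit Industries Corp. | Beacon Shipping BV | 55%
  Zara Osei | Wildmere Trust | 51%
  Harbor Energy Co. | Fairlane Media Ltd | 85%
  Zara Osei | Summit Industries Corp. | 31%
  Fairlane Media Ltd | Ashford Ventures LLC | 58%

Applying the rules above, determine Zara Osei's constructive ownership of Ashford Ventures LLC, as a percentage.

By spousal attribution (R1), Zara Osei is treated as also owning Dmitri Baptiste's interest in Summit Industries Corp, giving 31% + 51% = 82%.
By spousal attribution (R1), Zara Osei is treated as also owning Dmitri Baptiste's interest in Wildmere Trust, giving 51% + 49% = 100%.
Chain via Summit Industries Corp. → Beacon Shipping BV → Copperline Realty LP (R2): 82% × 55% × 62% × 28% = 7.82936% of Ashford Ventures LLC.
Chain via Wildmere Trust → Harbor Energy Co. → Fairlane Media Ltd (R2): 100% × 49% × 85% × 58% = 24.157% of Ashford Ventures LLC.
Aggregating (R3): 7.82936% + 24.157% = 31.98636%.

31.98636%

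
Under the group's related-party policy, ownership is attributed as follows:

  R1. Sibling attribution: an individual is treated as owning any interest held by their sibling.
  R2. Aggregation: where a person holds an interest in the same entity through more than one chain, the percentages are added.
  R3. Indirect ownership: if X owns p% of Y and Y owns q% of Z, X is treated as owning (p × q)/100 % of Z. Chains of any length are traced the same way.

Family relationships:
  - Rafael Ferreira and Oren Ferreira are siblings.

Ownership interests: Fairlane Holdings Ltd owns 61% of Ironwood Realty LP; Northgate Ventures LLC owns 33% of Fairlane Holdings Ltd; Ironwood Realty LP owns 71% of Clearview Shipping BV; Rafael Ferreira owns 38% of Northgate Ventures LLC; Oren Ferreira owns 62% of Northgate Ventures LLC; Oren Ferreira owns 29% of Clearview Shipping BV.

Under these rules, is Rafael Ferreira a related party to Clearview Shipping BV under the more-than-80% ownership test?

No

By sibling attribution (R1), Rafael Ferreira is treated as also owning Oren Ferreira's interest in Northgate Ventures LLC, giving 38% + 62% = 100%.
By sibling attribution (R1), Rafael Ferreira is treated as owning Oren Ferreira's 29% interest in Clearview Shipping BV.
Chain via Northgate Ventures LLC → Fairlane Holdings Ltd → Ironwood Realty LP (R3): 100% × 33% × 61% × 71% = 14.2923% of Clearview Shipping BV.
Direct interest in Clearview Shipping BV: 29%.
Aggregating (R2): 14.2923% + 29% = 43.2923%.
43.2923% does not exceed the 80% threshold, so Rafael is not a related party to Clearview Shipping BV.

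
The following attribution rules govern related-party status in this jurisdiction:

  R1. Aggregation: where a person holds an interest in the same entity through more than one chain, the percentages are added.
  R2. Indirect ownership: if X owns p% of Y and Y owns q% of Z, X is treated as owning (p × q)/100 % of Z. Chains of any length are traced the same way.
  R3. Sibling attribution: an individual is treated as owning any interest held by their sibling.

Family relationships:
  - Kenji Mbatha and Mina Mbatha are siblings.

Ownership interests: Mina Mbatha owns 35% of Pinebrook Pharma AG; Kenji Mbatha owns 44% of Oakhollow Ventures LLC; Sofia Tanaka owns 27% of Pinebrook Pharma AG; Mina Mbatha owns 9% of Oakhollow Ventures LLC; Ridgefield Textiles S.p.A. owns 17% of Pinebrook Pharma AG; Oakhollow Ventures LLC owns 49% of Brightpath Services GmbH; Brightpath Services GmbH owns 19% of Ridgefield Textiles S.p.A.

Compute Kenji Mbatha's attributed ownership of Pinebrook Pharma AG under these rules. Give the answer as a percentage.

35.838831%

By sibling attribution (R3), Kenji Mbatha is treated as also owning Mina Mbatha's interest in Oakhollow Ventures LLC, giving 44% + 9% = 53%.
By sibling attribution (R3), Kenji Mbatha is treated as owning Mina Mbatha's 35% interest in Pinebrook Pharma AG.
Chain via Oakhollow Ventures LLC → Brightpath Services GmbH → Ridgefield Textiles S.p.A. (R2): 53% × 49% × 19% × 17% = 0.838831% of Pinebrook Pharma AG.
Direct interest in Pinebrook Pharma AG: 35%.
Aggregating (R1): 0.838831% + 35% = 35.838831%.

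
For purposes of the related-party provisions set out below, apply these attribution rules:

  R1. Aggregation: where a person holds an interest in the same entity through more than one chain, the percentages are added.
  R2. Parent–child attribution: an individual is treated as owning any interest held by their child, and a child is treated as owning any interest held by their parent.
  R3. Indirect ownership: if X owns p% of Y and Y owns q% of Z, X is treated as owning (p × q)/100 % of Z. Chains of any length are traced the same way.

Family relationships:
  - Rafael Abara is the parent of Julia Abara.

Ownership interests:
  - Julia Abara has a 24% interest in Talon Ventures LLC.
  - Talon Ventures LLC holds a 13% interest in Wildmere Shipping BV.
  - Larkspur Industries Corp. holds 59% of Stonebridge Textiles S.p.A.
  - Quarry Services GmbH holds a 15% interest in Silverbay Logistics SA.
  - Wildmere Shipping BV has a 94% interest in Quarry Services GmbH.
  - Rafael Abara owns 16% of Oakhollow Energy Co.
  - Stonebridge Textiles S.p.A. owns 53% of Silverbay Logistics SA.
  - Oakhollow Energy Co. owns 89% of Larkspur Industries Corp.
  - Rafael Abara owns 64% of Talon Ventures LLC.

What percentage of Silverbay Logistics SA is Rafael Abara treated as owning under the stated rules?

By parent–child attribution (R2), Rafael Abara is treated as also owning Julia Abara's interest in Talon Ventures LLC, giving 64% + 24% = 88%.
Chain via Oakhollow Energy Co. → Larkspur Industries Corp. → Stonebridge Textiles S.p.A. (R3): 16% × 89% × 59% × 53% = 4.452848% of Silverbay Logistics SA.
Chain via Talon Ventures LLC → Wildmere Shipping BV → Quarry Services GmbH (R3): 88% × 13% × 94% × 15% = 1.61304% of Silverbay Logistics SA.
Aggregating (R1): 4.452848% + 1.61304% = 6.065888%.

6.065888%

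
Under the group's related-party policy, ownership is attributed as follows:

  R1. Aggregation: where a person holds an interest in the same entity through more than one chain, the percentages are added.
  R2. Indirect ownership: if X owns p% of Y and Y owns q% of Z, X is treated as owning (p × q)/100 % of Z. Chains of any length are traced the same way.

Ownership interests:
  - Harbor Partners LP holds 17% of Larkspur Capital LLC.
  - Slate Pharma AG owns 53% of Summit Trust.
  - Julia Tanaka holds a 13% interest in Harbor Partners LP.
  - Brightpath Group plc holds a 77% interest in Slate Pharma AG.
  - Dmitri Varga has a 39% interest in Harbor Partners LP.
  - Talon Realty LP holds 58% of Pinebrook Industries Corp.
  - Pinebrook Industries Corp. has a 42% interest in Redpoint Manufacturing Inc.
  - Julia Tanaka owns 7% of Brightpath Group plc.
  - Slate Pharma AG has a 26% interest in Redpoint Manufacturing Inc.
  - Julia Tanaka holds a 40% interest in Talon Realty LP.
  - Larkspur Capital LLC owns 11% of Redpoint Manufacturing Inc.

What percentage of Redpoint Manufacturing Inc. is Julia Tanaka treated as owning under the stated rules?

Chain via Harbor Partners LP → Larkspur Capital LLC (R2): 13% × 17% × 11% = 0.2431% of Redpoint Manufacturing Inc.
Chain via Brightpath Group plc → Slate Pharma AG (R2): 7% × 77% × 26% = 1.4014% of Redpoint Manufacturing Inc.
Chain via Talon Realty LP → Pinebrook Industries Corp. (R2): 40% × 58% × 42% = 9.744% of Redpoint Manufacturing Inc.
Aggregating (R1): 0.2431% + 1.4014% + 9.744% = 11.3885%.

11.3885%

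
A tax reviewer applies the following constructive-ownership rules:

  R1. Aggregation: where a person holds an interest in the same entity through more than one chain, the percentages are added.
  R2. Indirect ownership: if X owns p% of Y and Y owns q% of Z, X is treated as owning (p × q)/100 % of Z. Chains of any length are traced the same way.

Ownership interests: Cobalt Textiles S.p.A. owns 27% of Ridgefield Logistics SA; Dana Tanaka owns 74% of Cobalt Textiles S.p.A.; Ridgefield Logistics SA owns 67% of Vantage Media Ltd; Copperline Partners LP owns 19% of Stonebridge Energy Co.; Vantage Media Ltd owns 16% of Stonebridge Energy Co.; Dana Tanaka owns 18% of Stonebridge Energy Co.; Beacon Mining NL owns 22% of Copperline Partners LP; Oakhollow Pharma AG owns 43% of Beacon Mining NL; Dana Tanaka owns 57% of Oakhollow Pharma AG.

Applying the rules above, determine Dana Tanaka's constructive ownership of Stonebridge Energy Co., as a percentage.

Chain via Oakhollow Pharma AG → Beacon Mining NL → Copperline Partners LP (R2): 57% × 43% × 22% × 19% = 1.024518% of Stonebridge Energy Co.
Chain via Cobalt Textiles S.p.A. → Ridgefield Logistics SA → Vantage Media Ltd (R2): 74% × 27% × 67% × 16% = 2.141856% of Stonebridge Energy Co.
Direct interest in Stonebridge Energy Co: 18%.
Aggregating (R1): 1.024518% + 2.141856% + 18% = 21.166374%.

21.166374%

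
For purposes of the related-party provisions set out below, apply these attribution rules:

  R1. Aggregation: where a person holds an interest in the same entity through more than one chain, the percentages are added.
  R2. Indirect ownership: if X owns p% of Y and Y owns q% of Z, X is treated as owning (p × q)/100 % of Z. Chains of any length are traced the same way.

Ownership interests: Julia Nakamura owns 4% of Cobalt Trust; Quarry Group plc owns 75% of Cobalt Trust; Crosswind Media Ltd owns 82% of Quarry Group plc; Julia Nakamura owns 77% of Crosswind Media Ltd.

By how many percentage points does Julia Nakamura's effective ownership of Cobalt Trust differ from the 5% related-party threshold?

Chain via Crosswind Media Ltd → Quarry Group plc (R2): 77% × 82% × 75% = 47.355% of Cobalt Trust.
Direct interest in Cobalt Trust: 4%.
Aggregating (R1): 47.355% + 4% = 51.355%.
51.355% exceeds the 5% threshold by 46.355 percentage points.

46.355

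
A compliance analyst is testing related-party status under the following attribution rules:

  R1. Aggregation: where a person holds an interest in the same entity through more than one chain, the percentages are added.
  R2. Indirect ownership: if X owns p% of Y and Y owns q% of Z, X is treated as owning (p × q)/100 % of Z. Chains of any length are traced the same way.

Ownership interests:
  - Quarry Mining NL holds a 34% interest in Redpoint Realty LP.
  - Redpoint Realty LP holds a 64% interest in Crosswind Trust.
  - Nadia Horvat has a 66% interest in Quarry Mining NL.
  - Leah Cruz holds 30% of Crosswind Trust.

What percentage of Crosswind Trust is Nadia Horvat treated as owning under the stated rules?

Chain via Quarry Mining NL → Redpoint Realty LP (R2): 66% × 34% × 64% = 14.3616% of Crosswind Trust.

14.3616%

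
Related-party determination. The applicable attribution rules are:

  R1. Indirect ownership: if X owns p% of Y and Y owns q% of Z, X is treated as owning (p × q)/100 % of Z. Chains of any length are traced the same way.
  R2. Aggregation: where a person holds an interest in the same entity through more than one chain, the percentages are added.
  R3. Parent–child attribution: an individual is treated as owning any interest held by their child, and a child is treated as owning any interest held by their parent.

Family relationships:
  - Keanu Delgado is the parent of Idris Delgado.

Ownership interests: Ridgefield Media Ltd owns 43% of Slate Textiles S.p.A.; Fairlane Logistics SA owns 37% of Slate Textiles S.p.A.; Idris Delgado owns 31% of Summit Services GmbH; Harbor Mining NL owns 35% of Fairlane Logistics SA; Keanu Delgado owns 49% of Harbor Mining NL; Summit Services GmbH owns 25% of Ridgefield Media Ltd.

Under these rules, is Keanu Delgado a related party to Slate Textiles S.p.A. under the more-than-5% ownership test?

By parent–child attribution (R3), Keanu Delgado is treated as owning Idris Delgado's 31% interest in Summit Services GmbH.
Chain via Harbor Mining NL → Fairlane Logistics SA (R1): 49% × 35% × 37% = 6.3455% of Slate Textiles S.p.A.
Chain via Summit Services GmbH → Ridgefield Media Ltd (R1): 31% × 25% × 43% = 3.3325% of Slate Textiles S.p.A.
Aggregating (R2): 6.3455% + 3.3325% = 9.678%.
9.678% exceeds the 5% threshold, so Keanu is a related party to Slate Textiles S.p.A.

Yes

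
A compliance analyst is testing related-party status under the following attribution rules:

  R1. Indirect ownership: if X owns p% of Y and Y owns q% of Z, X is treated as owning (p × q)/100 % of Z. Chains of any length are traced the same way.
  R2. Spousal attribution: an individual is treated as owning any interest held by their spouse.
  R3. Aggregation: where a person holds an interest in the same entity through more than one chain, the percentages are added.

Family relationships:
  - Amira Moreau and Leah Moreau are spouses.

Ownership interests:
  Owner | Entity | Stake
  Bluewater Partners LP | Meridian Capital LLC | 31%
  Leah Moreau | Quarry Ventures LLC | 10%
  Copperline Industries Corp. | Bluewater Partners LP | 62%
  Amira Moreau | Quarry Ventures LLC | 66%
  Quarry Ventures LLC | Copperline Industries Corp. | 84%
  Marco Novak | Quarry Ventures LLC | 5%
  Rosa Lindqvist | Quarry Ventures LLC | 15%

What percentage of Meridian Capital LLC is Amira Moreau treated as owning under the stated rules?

12.270048%

By spousal attribution (R2), Amira Moreau is treated as also owning Leah Moreau's interest in Quarry Ventures LLC, giving 66% + 10% = 76%.
Chain via Quarry Ventures LLC → Copperline Industries Corp. → Bluewater Partners LP (R1): 76% × 84% × 62% × 31% = 12.270048% of Meridian Capital LLC.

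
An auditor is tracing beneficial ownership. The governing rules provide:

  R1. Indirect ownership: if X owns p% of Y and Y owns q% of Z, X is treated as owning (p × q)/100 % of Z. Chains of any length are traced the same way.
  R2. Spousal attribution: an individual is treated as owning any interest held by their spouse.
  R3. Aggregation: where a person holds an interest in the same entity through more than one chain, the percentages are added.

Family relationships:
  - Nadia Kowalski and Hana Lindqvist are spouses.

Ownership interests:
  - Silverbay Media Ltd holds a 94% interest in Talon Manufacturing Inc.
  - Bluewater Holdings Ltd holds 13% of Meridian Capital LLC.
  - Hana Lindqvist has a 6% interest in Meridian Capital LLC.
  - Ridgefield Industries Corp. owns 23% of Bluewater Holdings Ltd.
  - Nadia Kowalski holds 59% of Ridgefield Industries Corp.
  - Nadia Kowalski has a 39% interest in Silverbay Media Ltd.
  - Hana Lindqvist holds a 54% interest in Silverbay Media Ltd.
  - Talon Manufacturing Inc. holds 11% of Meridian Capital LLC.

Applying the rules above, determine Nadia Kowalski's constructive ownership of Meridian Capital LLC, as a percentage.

17.3803%

By spousal attribution (R2), Nadia Kowalski is treated as also owning Hana Lindqvist's interest in Silverbay Media Ltd, giving 39% + 54% = 93%.
By spousal attribution (R2), Nadia Kowalski is treated as owning Hana Lindqvist's 6% interest in Meridian Capital LLC.
Chain via Silverbay Media Ltd → Talon Manufacturing Inc. (R1): 93% × 94% × 11% = 9.6162% of Meridian Capital LLC.
Chain via Ridgefield Industries Corp. → Bluewater Holdings Ltd (R1): 59% × 23% × 13% = 1.7641% of Meridian Capital LLC.
Direct interest in Meridian Capital LLC: 6%.
Aggregating (R3): 9.6162% + 1.7641% + 6% = 17.3803%.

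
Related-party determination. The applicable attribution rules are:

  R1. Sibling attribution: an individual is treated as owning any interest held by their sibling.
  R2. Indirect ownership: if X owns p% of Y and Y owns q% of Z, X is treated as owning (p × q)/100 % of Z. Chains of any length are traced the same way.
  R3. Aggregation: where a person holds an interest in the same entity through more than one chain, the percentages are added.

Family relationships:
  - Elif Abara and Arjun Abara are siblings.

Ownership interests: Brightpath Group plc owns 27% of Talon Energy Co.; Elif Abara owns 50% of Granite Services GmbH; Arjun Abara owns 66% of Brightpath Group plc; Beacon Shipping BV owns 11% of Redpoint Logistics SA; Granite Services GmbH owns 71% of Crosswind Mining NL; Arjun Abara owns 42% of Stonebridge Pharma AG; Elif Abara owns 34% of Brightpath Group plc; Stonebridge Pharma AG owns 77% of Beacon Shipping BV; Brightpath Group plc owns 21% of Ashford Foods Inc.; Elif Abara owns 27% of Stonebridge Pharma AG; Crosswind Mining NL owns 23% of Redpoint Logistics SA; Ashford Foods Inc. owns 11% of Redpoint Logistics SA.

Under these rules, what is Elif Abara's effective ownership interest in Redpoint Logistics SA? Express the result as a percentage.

By sibling attribution (R1), Elif Abara is treated as also owning Arjun Abara's interest in Stonebridge Pharma AG, giving 27% + 42% = 69%.
By sibling attribution (R1), Elif Abara is treated as also owning Arjun Abara's interest in Brightpath Group plc, giving 34% + 66% = 100%.
Chain via Stonebridge Pharma AG → Beacon Shipping BV (R2): 69% × 77% × 11% = 5.8443% of Redpoint Logistics SA.
Chain via Granite Services GmbH → Crosswind Mining NL (R2): 50% × 71% × 23% = 8.165% of Redpoint Logistics SA.
Chain via Brightpath Group plc → Ashford Foods Inc. (R2): 100% × 21% × 11% = 2.31% of Redpoint Logistics SA.
Aggregating (R3): 5.8443% + 8.165% + 2.31% = 16.3193%.

16.3193%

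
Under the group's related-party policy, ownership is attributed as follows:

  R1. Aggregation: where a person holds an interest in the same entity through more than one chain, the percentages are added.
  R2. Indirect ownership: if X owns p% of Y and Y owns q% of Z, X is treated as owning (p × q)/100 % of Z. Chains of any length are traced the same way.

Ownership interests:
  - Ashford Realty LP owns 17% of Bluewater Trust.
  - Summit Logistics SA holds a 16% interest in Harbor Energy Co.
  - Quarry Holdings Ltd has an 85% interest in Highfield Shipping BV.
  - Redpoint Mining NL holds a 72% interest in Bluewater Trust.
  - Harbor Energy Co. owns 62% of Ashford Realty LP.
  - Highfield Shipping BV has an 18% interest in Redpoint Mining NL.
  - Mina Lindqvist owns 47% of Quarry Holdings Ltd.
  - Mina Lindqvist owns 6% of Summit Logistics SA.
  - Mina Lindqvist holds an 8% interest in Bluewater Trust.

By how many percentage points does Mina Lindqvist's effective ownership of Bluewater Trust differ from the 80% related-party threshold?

Chain via Quarry Holdings Ltd → Highfield Shipping BV → Redpoint Mining NL (R2): 47% × 85% × 18% × 72% = 5.17752% of Bluewater Trust.
Chain via Summit Logistics SA → Harbor Energy Co. → Ashford Realty LP (R2): 6% × 16% × 62% × 17% = 0.101184% of Bluewater Trust.
Direct interest in Bluewater Trust: 8%.
Aggregating (R1): 5.17752% + 0.101184% + 8% = 13.278704%.
13.278704% falls short of the 80% threshold by 66.721296 percentage points.

66.721296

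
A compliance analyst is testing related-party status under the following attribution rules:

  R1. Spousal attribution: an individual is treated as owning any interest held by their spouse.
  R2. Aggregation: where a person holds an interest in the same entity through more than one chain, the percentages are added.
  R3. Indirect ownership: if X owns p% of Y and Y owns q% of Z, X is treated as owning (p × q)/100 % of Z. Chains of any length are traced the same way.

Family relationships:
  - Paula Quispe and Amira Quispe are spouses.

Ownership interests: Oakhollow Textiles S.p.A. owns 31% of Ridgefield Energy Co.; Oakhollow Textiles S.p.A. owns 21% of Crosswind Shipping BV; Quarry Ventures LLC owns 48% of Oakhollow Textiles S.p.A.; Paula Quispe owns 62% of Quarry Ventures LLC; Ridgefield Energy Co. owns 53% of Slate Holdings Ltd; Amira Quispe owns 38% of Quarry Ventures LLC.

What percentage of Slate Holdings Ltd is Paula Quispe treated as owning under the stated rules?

By spousal attribution (R1), Paula Quispe is treated as also owning Amira Quispe's interest in Quarry Ventures LLC, giving 62% + 38% = 100%.
Chain via Quarry Ventures LLC → Oakhollow Textiles S.p.A. → Ridgefield Energy Co. (R3): 100% × 48% × 31% × 53% = 7.8864% of Slate Holdings Ltd.

7.8864%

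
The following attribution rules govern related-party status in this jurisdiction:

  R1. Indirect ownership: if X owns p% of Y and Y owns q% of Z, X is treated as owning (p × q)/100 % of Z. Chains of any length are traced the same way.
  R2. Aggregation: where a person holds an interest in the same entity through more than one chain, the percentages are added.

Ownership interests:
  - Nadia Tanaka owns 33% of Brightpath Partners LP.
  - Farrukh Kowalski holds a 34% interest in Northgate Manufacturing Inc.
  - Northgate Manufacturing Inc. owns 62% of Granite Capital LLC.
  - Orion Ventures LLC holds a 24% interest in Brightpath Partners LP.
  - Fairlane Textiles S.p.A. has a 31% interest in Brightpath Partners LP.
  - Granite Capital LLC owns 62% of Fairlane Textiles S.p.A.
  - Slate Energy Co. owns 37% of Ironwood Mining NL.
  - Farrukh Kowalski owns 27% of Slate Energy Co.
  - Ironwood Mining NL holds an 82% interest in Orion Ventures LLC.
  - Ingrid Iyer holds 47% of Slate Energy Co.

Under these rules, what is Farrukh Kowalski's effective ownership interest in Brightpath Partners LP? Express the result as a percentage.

Chain via Northgate Manufacturing Inc. → Granite Capital LLC → Fairlane Textiles S.p.A. (R1): 34% × 62% × 62% × 31% = 4.051576% of Brightpath Partners LP.
Chain via Slate Energy Co. → Ironwood Mining NL → Orion Ventures LLC (R1): 27% × 37% × 82% × 24% = 1.966032% of Brightpath Partners LP.
Aggregating (R2): 4.051576% + 1.966032% = 6.017608%.

6.017608%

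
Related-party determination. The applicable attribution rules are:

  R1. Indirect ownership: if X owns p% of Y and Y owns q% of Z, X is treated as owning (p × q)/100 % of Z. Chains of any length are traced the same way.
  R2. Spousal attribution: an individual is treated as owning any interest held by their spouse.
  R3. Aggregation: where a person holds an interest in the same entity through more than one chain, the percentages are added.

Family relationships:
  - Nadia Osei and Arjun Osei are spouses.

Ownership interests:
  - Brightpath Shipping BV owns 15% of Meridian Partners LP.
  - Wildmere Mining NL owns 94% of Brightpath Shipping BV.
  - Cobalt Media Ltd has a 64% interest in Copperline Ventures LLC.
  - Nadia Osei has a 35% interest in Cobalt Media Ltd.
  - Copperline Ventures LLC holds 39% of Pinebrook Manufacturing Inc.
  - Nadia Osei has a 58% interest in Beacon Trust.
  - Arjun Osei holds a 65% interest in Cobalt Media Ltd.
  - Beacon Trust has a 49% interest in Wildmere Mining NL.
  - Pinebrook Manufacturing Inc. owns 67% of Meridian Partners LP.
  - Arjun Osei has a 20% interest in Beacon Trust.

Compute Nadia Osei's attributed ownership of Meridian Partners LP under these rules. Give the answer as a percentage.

By spousal attribution (R2), Nadia Osei is treated as also owning Arjun Osei's interest in Cobalt Media Ltd, giving 35% + 65% = 100%.
By spousal attribution (R2), Nadia Osei is treated as also owning Arjun Osei's interest in Beacon Trust, giving 58% + 20% = 78%.
Chain via Cobalt Media Ltd → Copperline Ventures LLC → Pinebrook Manufacturing Inc. (R1): 100% × 64% × 39% × 67% = 16.7232% of Meridian Partners LP.
Chain via Beacon Trust → Wildmere Mining NL → Brightpath Shipping BV (R1): 78% × 49% × 94% × 15% = 5.38902% of Meridian Partners LP.
Aggregating (R3): 16.7232% + 5.38902% = 22.11222%.

22.11222%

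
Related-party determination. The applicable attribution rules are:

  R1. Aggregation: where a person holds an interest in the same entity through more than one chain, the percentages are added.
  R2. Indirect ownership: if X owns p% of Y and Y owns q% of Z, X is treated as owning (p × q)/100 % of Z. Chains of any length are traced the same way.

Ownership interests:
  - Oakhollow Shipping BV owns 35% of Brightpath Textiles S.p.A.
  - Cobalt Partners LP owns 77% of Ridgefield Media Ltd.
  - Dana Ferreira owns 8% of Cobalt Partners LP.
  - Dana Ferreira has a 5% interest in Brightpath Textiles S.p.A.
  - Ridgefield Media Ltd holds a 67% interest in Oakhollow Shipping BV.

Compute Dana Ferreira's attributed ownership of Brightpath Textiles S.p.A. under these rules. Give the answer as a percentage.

6.44452%

Chain via Cobalt Partners LP → Ridgefield Media Ltd → Oakhollow Shipping BV (R2): 8% × 77% × 67% × 35% = 1.44452% of Brightpath Textiles S.p.A.
Direct interest in Brightpath Textiles S.p.A: 5%.
Aggregating (R1): 1.44452% + 5% = 6.44452%.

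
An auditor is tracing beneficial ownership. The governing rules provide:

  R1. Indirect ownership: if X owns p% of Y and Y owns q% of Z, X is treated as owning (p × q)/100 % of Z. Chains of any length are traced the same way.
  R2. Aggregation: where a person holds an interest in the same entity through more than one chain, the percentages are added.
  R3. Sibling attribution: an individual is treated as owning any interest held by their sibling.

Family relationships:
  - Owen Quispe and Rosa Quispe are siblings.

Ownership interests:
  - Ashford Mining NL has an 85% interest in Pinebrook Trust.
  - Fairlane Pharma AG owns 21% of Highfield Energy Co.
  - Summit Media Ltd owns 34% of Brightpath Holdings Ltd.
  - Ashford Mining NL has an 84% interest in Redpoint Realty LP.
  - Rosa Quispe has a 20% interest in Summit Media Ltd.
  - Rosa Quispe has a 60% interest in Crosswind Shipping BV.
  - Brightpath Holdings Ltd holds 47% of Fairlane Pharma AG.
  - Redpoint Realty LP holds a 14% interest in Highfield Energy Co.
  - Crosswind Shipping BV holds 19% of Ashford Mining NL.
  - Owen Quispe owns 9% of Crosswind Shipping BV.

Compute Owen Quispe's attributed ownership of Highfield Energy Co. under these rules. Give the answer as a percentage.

2.212896%

By sibling attribution (R3), Owen Quispe is treated as also owning Rosa Quispe's interest in Crosswind Shipping BV, giving 9% + 60% = 69%.
By sibling attribution (R3), Owen Quispe is treated as owning Rosa Quispe's 20% interest in Summit Media Ltd.
Chain via Crosswind Shipping BV → Ashford Mining NL → Redpoint Realty LP (R1): 69% × 19% × 84% × 14% = 1.541736% of Highfield Energy Co.
Chain via Summit Media Ltd → Brightpath Holdings Ltd → Fairlane Pharma AG (R1): 20% × 34% × 47% × 21% = 0.67116% of Highfield Energy Co.
Aggregating (R2): 1.541736% + 0.67116% = 2.212896%.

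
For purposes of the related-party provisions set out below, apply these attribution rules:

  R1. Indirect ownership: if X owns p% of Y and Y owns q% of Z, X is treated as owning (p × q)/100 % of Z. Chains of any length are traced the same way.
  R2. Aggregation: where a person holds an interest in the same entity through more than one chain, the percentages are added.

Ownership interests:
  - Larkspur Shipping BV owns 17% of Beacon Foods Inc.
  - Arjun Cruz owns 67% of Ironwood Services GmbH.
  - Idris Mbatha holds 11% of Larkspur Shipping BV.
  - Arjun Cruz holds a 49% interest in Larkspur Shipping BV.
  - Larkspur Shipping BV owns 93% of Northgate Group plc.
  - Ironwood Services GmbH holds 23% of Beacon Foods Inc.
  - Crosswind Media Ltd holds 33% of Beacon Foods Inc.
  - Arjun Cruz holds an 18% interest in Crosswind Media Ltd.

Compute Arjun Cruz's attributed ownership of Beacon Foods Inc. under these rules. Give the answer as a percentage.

29.68%

Chain via Ironwood Services GmbH (R1): 67% × 23% = 15.41% of Beacon Foods Inc.
Chain via Larkspur Shipping BV (R1): 49% × 17% = 8.33% of Beacon Foods Inc.
Chain via Crosswind Media Ltd (R1): 18% × 33% = 5.94% of Beacon Foods Inc.
Aggregating (R2): 15.41% + 8.33% + 5.94% = 29.68%.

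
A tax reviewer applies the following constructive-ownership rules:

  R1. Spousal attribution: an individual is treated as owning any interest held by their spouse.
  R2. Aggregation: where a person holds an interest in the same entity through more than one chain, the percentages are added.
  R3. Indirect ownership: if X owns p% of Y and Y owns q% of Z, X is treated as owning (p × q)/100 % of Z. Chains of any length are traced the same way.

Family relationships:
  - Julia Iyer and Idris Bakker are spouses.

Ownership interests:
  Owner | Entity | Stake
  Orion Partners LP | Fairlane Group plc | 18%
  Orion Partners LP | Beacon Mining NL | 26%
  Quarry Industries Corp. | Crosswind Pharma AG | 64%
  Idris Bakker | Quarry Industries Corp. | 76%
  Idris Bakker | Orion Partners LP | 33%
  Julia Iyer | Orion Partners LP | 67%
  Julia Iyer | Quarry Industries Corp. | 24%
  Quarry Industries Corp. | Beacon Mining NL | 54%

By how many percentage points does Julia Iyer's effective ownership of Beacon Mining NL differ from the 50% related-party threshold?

30

By spousal attribution (R1), Julia Iyer is treated as also owning Idris Bakker's interest in Orion Partners LP, giving 67% + 33% = 100%.
By spousal attribution (R1), Julia Iyer is treated as also owning Idris Bakker's interest in Quarry Industries Corp, giving 24% + 76% = 100%.
Chain via Orion Partners LP (R3): 100% × 26% = 26% of Beacon Mining NL.
Chain via Quarry Industries Corp. (R3): 100% × 54% = 54% of Beacon Mining NL.
Aggregating (R2): 26% + 54% = 80%.
80% exceeds the 50% threshold by 30 percentage points.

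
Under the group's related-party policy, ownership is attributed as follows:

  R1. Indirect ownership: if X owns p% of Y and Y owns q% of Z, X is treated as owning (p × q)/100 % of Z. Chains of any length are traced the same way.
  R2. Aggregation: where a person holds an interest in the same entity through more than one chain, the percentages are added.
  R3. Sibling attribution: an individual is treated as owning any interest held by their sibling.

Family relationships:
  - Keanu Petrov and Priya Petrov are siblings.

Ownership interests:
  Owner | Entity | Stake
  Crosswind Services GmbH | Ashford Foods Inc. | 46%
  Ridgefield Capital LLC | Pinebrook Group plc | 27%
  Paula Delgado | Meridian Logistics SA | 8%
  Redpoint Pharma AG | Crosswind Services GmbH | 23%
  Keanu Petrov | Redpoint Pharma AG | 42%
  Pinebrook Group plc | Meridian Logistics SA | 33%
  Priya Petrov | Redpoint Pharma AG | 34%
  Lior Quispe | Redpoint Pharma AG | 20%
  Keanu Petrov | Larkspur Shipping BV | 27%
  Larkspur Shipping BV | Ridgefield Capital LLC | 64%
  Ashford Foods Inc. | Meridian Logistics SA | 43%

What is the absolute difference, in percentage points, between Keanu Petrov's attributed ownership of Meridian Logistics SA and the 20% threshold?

By sibling attribution (R3), Keanu Petrov is treated as also owning Priya Petrov's interest in Redpoint Pharma AG, giving 42% + 34% = 76%.
Chain via Larkspur Shipping BV → Ridgefield Capital LLC → Pinebrook Group plc (R1): 27% × 64% × 27% × 33% = 1.539648% of Meridian Logistics SA.
Chain via Redpoint Pharma AG → Crosswind Services GmbH → Ashford Foods Inc. (R1): 76% × 23% × 46% × 43% = 3.457544% of Meridian Logistics SA.
Aggregating (R2): 1.539648% + 3.457544% = 4.997192%.
4.997192% falls short of the 20% threshold by 15.002808 percentage points.

15.002808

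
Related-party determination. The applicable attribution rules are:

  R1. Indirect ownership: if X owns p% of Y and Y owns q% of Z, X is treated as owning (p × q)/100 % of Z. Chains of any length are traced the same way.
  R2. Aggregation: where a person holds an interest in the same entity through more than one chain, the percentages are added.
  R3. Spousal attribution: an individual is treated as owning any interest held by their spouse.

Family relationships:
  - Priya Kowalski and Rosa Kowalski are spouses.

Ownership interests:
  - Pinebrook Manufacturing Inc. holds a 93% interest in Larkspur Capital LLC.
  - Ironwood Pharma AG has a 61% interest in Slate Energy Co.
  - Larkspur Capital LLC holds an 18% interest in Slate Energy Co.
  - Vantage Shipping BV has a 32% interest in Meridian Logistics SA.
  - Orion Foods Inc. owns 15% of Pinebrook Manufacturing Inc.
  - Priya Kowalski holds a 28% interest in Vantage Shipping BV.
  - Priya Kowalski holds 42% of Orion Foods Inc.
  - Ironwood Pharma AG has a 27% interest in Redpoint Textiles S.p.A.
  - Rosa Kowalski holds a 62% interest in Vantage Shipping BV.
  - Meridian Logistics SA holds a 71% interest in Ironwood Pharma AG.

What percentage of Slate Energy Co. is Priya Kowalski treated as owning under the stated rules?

13.5279%

By spousal attribution (R3), Priya Kowalski is treated as also owning Rosa Kowalski's interest in Vantage Shipping BV, giving 28% + 62% = 90%.
Chain via Orion Foods Inc. → Pinebrook Manufacturing Inc. → Larkspur Capital LLC (R1): 42% × 15% × 93% × 18% = 1.05462% of Slate Energy Co.
Chain via Vantage Shipping BV → Meridian Logistics SA → Ironwood Pharma AG (R1): 90% × 32% × 71% × 61% = 12.47328% of Slate Energy Co.
Aggregating (R2): 1.05462% + 12.47328% = 13.5279%.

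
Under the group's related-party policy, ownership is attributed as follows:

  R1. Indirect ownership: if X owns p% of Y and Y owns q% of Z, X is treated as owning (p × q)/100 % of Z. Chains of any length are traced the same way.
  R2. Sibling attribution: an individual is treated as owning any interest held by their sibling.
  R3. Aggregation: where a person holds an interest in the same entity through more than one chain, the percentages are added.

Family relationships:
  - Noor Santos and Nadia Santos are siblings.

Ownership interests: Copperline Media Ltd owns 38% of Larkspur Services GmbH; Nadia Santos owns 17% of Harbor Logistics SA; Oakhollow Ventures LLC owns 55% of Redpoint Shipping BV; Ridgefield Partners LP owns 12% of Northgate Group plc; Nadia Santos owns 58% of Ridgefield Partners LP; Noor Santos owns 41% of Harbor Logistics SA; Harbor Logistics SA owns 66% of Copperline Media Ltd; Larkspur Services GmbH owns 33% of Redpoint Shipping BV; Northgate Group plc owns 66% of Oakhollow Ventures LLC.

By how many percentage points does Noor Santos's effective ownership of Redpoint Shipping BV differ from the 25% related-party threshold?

By sibling attribution (R2), Noor Santos is treated as also owning Nadia Santos's interest in Harbor Logistics SA, giving 41% + 17% = 58%.
By sibling attribution (R2), Noor Santos is treated as owning Nadia Santos's 58% interest in Ridgefield Partners LP.
Chain via Harbor Logistics SA → Copperline Media Ltd → Larkspur Services GmbH (R1): 58% × 66% × 38% × 33% = 4.800312% of Redpoint Shipping BV.
Chain via Ridgefield Partners LP → Northgate Group plc → Oakhollow Ventures LLC (R1): 58% × 12% × 66% × 55% = 2.52648% of Redpoint Shipping BV.
Aggregating (R3): 4.800312% + 2.52648% = 7.326792%.
7.326792% falls short of the 25% threshold by 17.673208 percentage points.

17.673208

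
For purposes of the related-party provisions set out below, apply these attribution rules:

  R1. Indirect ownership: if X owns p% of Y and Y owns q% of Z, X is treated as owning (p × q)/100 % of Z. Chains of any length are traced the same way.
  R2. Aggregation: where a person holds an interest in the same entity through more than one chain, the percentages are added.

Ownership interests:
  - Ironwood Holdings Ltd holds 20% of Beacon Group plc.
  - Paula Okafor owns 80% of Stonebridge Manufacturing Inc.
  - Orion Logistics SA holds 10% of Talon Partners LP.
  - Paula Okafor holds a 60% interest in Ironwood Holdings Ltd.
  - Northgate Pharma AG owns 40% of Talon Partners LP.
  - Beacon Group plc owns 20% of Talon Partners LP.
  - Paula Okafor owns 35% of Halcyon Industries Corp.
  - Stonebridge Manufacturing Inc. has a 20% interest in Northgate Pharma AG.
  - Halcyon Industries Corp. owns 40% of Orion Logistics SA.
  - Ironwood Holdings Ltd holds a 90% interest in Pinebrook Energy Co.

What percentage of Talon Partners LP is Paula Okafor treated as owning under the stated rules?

Chain via Ironwood Holdings Ltd → Beacon Group plc (R1): 60% × 20% × 20% = 2.4% of Talon Partners LP.
Chain via Stonebridge Manufacturing Inc. → Northgate Pharma AG (R1): 80% × 20% × 40% = 6.4% of Talon Partners LP.
Chain via Halcyon Industries Corp. → Orion Logistics SA (R1): 35% × 40% × 10% = 1.4% of Talon Partners LP.
Aggregating (R2): 2.4% + 6.4% + 1.4% = 10.2%.

10.2%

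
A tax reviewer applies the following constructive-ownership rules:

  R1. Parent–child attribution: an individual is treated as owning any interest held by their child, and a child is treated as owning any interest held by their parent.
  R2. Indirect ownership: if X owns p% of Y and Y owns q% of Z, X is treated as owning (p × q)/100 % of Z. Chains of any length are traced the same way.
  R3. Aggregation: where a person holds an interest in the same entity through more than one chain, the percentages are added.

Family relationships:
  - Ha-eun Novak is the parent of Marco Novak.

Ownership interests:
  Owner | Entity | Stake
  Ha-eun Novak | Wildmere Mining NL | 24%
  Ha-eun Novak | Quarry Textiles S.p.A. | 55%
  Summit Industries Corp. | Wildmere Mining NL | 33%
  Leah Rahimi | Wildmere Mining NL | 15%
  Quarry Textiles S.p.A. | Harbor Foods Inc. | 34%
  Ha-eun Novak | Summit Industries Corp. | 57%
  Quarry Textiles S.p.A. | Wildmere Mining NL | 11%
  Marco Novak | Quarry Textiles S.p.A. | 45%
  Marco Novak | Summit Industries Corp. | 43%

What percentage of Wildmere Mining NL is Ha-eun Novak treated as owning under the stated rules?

68%

By parent–child attribution (R1), Ha-eun Novak is treated as also owning Marco Novak's interest in Summit Industries Corp, giving 57% + 43% = 100%.
By parent–child attribution (R1), Ha-eun Novak is treated as also owning Marco Novak's interest in Quarry Textiles S.p.A, giving 55% + 45% = 100%.
Chain via Summit Industries Corp. (R2): 100% × 33% = 33% of Wildmere Mining NL.
Chain via Quarry Textiles S.p.A. (R2): 100% × 11% = 11% of Wildmere Mining NL.
Direct interest in Wildmere Mining NL: 24%.
Aggregating (R3): 33% + 11% + 24% = 68%.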